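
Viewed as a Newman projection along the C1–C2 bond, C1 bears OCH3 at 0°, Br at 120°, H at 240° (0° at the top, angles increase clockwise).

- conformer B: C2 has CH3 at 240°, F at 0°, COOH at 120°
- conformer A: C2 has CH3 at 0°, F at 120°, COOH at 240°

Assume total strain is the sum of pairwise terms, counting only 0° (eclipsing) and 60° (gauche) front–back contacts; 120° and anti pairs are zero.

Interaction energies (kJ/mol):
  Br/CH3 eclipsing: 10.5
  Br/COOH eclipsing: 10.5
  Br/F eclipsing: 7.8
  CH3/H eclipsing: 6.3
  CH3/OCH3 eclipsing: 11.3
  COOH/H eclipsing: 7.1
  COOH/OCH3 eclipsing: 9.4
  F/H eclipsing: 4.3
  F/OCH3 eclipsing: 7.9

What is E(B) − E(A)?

-1.5 kJ/mol

B (eclipsed): OCH3–F eclipsed, Br–COOH eclipsed, H–CH3 eclipsed; 7.9 + 10.5 + 6.3 = 24.7 kJ/mol.
A (eclipsed): OCH3–CH3 eclipsed, Br–F eclipsed, H–COOH eclipsed; 11.3 + 7.8 + 7.1 = 26.2 kJ/mol.
E(B) − E(A) = 24.7 − 26.2 = -1.5 kJ/mol.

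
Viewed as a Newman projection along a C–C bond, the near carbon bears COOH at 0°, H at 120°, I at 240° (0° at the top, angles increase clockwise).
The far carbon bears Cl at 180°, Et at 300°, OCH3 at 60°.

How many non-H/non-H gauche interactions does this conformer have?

Non-H gauche pairs: COOH(0°)/Et(300°); COOH(0°)/OCH3(60°); I(240°)/Cl(180°); I(240°)/Et(300°) — 4 interactions.

4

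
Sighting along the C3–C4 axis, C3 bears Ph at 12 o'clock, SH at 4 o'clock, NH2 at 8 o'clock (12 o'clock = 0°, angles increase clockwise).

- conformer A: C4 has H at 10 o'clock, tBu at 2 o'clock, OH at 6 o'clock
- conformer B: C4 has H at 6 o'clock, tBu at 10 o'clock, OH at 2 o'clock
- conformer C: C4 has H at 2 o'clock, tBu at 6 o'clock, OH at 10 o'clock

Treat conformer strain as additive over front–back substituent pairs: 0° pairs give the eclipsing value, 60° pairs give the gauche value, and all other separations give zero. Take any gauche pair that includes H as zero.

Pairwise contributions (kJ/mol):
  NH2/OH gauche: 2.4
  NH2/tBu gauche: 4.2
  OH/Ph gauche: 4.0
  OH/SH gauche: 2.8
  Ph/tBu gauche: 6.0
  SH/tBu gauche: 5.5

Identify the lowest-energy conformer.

C

A (staggered): Ph(0°)/tBu(60°) gauche 6.0; SH(120°)/tBu(60°) gauche 5.5; SH(120°)/OH(180°) gauche 2.8; NH2(240°)/OH(180°) gauche 2.4 → 16.7 kJ/mol.
B (staggered): Ph(0°)/tBu(300°) gauche 6.0; Ph(0°)/OH(60°) gauche 4.0; SH(120°)/OH(60°) gauche 2.8; NH2(240°)/tBu(300°) gauche 4.2 → 17.0 kJ/mol.
C (staggered): Ph(0°)/OH(300°) gauche 4.0; SH(120°)/tBu(180°) gauche 5.5; NH2(240°)/tBu(180°) gauche 4.2; NH2(240°)/OH(300°) gauche 2.4 → 16.1 kJ/mol.
C has the lowest total (16.1 kJ/mol).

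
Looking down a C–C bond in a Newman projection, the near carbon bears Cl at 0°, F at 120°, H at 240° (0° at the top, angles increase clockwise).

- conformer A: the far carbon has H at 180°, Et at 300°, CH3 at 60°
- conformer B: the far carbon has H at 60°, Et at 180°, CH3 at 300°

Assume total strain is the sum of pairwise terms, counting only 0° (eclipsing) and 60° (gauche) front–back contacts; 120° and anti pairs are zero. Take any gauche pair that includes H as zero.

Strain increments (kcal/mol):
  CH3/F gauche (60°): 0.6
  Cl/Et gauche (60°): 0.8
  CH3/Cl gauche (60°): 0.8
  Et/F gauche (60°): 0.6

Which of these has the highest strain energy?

A

A (staggered): Cl(0°)/Et(300°) gauche 0.8; Cl(0°)/CH3(60°) gauche 0.8; F(120°)/CH3(60°) gauche 0.6 → 2.2 kcal/mol.
B (staggered): Cl(0°)/CH3(300°) gauche 0.8; F(120°)/Et(180°) gauche 0.6 → 1.4 kcal/mol.
A has the highest total (2.2 kcal/mol).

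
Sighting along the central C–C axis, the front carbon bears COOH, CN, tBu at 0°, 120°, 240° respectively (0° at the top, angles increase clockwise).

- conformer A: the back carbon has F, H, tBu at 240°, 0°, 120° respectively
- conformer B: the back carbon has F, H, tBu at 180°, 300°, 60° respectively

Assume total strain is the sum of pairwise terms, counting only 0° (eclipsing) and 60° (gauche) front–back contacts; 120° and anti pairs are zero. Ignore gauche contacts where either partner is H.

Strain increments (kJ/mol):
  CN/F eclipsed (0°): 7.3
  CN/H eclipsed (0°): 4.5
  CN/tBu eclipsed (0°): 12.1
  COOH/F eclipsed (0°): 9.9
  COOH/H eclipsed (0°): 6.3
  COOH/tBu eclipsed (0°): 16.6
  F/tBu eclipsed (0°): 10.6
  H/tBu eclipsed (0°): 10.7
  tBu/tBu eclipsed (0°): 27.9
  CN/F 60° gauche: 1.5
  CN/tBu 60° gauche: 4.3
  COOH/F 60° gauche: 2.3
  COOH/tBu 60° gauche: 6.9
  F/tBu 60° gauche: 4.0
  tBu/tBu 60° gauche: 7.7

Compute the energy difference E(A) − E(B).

+12.3 kJ/mol

A (eclipsed): COOH–H eclipsed, CN–tBu eclipsed, tBu–F eclipsed; 6.3 + 12.1 + 10.6 = 29.0 kJ/mol.
B (staggered): COOH–tBu gauche, CN–F gauche, CN–tBu gauche, tBu–F gauche; 6.9 + 1.5 + 4.3 + 4.0 = 16.7 kJ/mol.
E(A) − E(B) = 29.0 − 16.7 = +12.3 kJ/mol.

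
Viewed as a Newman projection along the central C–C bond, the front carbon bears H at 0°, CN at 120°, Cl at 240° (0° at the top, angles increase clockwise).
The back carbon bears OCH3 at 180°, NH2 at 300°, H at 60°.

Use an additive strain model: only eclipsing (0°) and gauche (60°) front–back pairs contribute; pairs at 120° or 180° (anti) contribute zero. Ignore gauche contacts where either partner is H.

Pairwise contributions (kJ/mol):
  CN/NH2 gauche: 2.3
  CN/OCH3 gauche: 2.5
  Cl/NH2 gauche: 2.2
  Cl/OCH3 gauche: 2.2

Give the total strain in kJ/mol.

This conformer (staggered): CN–OCH3 gauche, Cl–OCH3 gauche, Cl–NH2 gauche; 2.5 + 2.2 + 2.2 = 6.9 kJ/mol.

6.9 kJ/mol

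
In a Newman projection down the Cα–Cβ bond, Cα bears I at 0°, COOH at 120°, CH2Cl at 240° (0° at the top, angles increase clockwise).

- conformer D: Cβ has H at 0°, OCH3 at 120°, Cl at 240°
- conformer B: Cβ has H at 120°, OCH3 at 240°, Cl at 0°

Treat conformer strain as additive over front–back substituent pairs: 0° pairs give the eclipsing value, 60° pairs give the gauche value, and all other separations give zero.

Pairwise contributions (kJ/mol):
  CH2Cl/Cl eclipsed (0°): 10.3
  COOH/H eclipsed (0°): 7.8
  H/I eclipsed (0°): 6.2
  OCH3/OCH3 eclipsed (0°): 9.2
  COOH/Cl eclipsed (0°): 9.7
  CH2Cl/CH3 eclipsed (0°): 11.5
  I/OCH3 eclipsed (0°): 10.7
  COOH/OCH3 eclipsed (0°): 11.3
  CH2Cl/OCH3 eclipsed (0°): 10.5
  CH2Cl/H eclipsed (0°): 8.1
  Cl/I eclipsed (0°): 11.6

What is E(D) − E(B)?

D (eclipsed): I(0°)/H(0°) eclipsed 6.2; COOH(120°)/OCH3(120°) eclipsed 11.3; CH2Cl(240°)/Cl(240°) eclipsed 10.3 → 27.8 kJ/mol.
B (eclipsed): I(0°)/Cl(0°) eclipsed 11.6; COOH(120°)/H(120°) eclipsed 7.8; CH2Cl(240°)/OCH3(240°) eclipsed 10.5 → 29.9 kJ/mol.
E(D) − E(B) = 27.8 − 29.9 = -2.1 kJ/mol.

-2.1 kJ/mol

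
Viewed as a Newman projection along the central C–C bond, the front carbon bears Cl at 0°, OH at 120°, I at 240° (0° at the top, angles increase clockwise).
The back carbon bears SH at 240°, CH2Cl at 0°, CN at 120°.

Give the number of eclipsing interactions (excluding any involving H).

3

Non-H eclipsing pairs: Cl(0°)/CH2Cl(0°); OH(120°)/CN(120°); I(240°)/SH(240°) — 3 interactions.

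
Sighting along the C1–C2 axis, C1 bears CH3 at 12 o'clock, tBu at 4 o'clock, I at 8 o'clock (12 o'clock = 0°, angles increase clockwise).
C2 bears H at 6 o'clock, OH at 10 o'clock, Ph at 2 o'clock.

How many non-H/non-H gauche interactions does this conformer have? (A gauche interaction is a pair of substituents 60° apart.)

4

Non-H gauche pairs: CH3(0°)/OH(300°); CH3(0°)/Ph(60°); tBu(120°)/Ph(60°); I(240°)/OH(300°) — 4 interactions.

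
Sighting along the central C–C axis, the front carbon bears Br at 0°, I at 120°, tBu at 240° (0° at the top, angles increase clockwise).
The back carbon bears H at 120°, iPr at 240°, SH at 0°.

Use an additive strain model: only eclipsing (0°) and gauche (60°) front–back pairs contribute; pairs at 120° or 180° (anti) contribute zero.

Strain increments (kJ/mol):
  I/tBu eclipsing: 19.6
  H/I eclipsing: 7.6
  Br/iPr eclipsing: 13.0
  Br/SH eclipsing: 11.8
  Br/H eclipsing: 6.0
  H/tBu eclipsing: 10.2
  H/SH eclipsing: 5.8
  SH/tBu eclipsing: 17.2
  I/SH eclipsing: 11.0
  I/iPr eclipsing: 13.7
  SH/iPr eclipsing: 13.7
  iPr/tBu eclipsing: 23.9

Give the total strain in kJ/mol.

43.3 kJ/mol

This conformer (eclipsed): Br(0°)/SH(0°) eclipsed 11.8; I(120°)/H(120°) eclipsed 7.6; tBu(240°)/iPr(240°) eclipsed 23.9 → 43.3 kJ/mol.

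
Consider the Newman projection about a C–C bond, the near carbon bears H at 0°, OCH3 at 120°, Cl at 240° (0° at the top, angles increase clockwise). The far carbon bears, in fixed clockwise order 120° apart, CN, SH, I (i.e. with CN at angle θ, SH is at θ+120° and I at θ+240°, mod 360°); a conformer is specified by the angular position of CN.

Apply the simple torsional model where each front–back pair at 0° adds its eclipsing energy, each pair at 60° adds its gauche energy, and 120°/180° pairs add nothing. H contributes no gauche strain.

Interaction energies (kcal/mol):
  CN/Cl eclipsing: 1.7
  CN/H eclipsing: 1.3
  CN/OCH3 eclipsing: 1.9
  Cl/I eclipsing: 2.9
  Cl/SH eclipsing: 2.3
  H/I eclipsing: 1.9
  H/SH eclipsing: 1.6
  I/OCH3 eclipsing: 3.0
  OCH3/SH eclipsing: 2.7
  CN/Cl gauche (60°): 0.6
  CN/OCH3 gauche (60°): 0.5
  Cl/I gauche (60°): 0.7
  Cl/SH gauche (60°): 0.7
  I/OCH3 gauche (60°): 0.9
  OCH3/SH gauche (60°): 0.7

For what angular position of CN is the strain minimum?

60°

CN at 0° is eclipsed. H at 0° is eclipsed with CN at 0° (1.3); OCH3 at 120° is eclipsed with SH at 120° (2.7); Cl at 240° is eclipsed with I at 240° (2.9). Total 6.9 kcal/mol.
CN at 60° is staggered. OCH3 at 120° is gauche with CN at 60° (0.5); OCH3 at 120° is gauche with SH at 180° (0.7); Cl at 240° is gauche with SH at 180° (0.7); Cl at 240° is gauche with I at 300° (0.7). Total 2.6 kcal/mol.
CN at 120° is eclipsed. H at 0° is eclipsed with I at 0° (1.9); OCH3 at 120° is eclipsed with CN at 120° (1.9); Cl at 240° is eclipsed with SH at 240° (2.3). Total 6.1 kcal/mol.
CN at 180° is staggered. OCH3 at 120° is gauche with CN at 180° (0.5); OCH3 at 120° is gauche with I at 60° (0.9); Cl at 240° is gauche with CN at 180° (0.6); Cl at 240° is gauche with SH at 300° (0.7). Total 2.7 kcal/mol.
CN at 240° is eclipsed. H at 0° is eclipsed with SH at 0° (1.6); OCH3 at 120° is eclipsed with I at 120° (3.0); Cl at 240° is eclipsed with CN at 240° (1.7). Total 6.3 kcal/mol.
CN at 300° is staggered. OCH3 at 120° is gauche with SH at 60° (0.7); OCH3 at 120° is gauche with I at 180° (0.9); Cl at 240° is gauche with CN at 300° (0.6); Cl at 240° is gauche with I at 180° (0.7). Total 2.9 kcal/mol.
The minimum (2.6 kcal/mol) occurs with CN at 60°.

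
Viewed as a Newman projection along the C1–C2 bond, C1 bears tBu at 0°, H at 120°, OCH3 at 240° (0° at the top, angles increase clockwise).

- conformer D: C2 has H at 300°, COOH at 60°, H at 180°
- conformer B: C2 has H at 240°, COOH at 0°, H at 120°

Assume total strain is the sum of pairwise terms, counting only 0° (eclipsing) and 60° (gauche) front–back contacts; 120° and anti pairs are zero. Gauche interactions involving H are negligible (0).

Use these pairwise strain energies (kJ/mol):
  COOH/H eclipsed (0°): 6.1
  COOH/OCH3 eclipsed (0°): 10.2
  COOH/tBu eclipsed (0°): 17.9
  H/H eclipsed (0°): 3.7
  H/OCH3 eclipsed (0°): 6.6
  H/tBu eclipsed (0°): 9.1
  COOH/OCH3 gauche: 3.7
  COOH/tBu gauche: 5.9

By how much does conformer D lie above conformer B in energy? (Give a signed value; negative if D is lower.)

-22.3 kJ/mol

D (staggered): tBu(0°)/COOH(60°) gauche 5.9 → 5.9 kJ/mol.
B (eclipsed): tBu(0°)/COOH(0°) eclipsed 17.9; H(120°)/H(120°) eclipsed 3.7; OCH3(240°)/H(240°) eclipsed 6.6 → 28.2 kJ/mol.
E(D) − E(B) = 5.9 − 28.2 = -22.3 kJ/mol.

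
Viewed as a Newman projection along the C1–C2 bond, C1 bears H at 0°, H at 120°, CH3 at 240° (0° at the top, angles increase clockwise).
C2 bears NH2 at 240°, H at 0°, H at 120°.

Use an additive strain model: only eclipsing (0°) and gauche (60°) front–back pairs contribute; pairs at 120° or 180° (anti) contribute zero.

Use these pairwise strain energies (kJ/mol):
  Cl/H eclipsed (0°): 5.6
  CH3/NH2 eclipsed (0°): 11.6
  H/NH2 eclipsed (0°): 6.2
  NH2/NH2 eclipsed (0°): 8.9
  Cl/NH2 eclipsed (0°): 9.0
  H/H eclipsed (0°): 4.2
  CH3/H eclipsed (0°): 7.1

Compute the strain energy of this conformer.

20.0 kJ/mol

This conformer (eclipsed): H–H eclipsed, H–H eclipsed, CH3–NH2 eclipsed; 4.2 + 4.2 + 11.6 = 20.0 kJ/mol.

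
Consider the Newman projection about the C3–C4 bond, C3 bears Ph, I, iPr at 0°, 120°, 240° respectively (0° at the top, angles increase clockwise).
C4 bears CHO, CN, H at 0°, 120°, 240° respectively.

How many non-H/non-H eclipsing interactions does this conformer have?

Non-H eclipsing pairs: Ph(0°)/CHO(0°); I(120°)/CN(120°) — 2 interactions.

2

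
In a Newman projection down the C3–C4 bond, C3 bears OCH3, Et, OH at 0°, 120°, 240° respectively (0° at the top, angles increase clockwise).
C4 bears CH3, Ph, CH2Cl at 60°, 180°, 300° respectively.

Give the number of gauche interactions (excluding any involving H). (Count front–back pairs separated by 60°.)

6

Non-H gauche pairs: OCH3(0°)/CH3(60°); OCH3(0°)/CH2Cl(300°); Et(120°)/CH3(60°); Et(120°)/Ph(180°); OH(240°)/Ph(180°); OH(240°)/CH2Cl(300°) — 6 interactions.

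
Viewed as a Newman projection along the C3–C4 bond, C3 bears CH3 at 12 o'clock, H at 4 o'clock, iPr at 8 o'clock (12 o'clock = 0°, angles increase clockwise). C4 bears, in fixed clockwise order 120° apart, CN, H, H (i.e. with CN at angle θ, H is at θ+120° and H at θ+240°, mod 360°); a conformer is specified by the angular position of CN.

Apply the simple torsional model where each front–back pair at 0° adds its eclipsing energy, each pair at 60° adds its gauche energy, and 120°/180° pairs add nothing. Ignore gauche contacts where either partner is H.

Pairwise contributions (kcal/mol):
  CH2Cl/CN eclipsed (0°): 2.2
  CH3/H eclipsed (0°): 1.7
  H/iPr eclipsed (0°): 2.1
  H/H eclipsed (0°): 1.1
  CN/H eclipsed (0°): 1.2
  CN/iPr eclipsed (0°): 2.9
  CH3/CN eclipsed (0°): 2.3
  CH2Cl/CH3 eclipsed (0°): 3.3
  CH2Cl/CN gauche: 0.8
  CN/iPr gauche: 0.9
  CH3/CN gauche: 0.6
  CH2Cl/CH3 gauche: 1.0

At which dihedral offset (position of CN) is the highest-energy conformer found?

240°

CN at 0° is eclipsed. CH3 at 0° is eclipsed with CN at 0° (2.3); H at 120° is eclipsed with H at 120° (1.1); iPr at 240° is eclipsed with H at 240° (2.1). Total 5.5 kcal/mol.
CN at 60° is staggered. CH3 at 0° is gauche with CN at 60° (0.6). Total 0.6 kcal/mol.
CN at 120° is eclipsed. CH3 at 0° is eclipsed with H at 0° (1.7); H at 120° is eclipsed with CN at 120° (1.2); iPr at 240° is eclipsed with H at 240° (2.1). Total 5.0 kcal/mol.
CN at 180° is staggered. iPr at 240° is gauche with CN at 180° (0.9). Total 0.9 kcal/mol.
CN at 240° is eclipsed. CH3 at 0° is eclipsed with H at 0° (1.7); H at 120° is eclipsed with H at 120° (1.1); iPr at 240° is eclipsed with CN at 240° (2.9). Total 5.7 kcal/mol.
CN at 300° is staggered. CH3 at 0° is gauche with CN at 300° (0.6); iPr at 240° is gauche with CN at 300° (0.9). Total 1.5 kcal/mol.
The maximum (5.7 kcal/mol) occurs with CN at 240°.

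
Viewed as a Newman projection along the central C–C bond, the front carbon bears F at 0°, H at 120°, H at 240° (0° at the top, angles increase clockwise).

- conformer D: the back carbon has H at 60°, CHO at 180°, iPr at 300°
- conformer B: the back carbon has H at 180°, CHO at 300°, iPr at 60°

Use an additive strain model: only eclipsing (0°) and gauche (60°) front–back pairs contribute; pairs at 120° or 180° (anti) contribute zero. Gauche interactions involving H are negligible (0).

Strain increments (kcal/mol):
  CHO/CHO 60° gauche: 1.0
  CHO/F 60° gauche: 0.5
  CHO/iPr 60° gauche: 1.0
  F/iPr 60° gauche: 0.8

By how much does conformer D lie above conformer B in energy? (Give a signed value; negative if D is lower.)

-0.5 kcal/mol

D (staggered): F–iPr gauche; 0.8 = 0.8 kcal/mol.
B (staggered): F–CHO gauche, F–iPr gauche; 0.5 + 0.8 = 1.3 kcal/mol.
E(D) − E(B) = 0.8 − 1.3 = -0.5 kcal/mol.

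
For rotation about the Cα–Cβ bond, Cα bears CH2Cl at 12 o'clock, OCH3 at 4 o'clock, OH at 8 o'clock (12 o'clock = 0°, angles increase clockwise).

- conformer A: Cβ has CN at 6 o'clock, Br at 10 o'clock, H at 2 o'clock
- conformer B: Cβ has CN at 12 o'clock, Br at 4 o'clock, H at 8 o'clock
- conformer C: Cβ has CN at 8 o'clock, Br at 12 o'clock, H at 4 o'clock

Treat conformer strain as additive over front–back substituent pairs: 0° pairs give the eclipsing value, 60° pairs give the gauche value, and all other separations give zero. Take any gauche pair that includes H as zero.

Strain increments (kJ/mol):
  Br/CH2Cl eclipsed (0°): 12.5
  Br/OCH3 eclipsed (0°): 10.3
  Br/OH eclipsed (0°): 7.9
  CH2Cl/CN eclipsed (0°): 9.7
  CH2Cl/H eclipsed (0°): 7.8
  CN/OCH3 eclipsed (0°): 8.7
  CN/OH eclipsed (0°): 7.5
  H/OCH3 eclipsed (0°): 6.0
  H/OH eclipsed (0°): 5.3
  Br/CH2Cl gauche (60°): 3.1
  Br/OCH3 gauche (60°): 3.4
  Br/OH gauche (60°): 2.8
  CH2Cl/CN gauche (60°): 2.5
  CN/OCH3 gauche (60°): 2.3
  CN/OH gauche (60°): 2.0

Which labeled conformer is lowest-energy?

A

A is staggered. CH2Cl at 0° is gauche with Br at 300° (3.1); OCH3 at 120° is gauche with CN at 180° (2.3); OH at 240° is gauche with CN at 180° (2.0); OH at 240° is gauche with Br at 300° (2.8). Total 10.2 kJ/mol.
B is eclipsed. CH2Cl at 0° is eclipsed with CN at 0° (9.7); OCH3 at 120° is eclipsed with Br at 120° (10.3); OH at 240° is eclipsed with H at 240° (5.3). Total 25.3 kJ/mol.
C is eclipsed. CH2Cl at 0° is eclipsed with Br at 0° (12.5); OCH3 at 120° is eclipsed with H at 120° (6.0); OH at 240° is eclipsed with CN at 240° (7.5). Total 26.0 kJ/mol.
A has the lowest total (10.2 kJ/mol).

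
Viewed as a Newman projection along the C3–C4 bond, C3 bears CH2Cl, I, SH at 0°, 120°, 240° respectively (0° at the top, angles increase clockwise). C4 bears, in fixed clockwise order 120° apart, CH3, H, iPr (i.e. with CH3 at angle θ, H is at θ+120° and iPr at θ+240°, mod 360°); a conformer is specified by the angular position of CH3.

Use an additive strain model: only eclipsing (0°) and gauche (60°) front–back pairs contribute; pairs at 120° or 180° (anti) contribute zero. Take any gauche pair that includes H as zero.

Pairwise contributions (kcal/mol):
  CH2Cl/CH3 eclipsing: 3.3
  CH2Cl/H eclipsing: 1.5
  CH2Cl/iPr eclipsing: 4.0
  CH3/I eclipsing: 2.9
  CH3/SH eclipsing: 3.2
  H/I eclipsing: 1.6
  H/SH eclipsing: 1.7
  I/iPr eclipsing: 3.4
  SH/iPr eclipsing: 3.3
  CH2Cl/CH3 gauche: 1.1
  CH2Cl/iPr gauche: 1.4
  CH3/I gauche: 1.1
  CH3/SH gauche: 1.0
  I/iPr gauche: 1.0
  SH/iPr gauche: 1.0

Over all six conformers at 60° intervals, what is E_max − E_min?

4.5 kcal/mol

CH3 at 0° (eclipsed): CH2Cl–CH3 eclipsed, I–H eclipsed, SH–iPr eclipsed; 3.3 + 1.6 + 3.3 = 8.2 kcal/mol.
CH3 at 60° (staggered): CH2Cl–CH3 gauche, CH2Cl–iPr gauche, I–CH3 gauche, SH–iPr gauche; 1.1 + 1.4 + 1.1 + 1.0 = 4.6 kcal/mol.
CH3 at 120° (eclipsed): CH2Cl–iPr eclipsed, I–CH3 eclipsed, SH–H eclipsed; 4.0 + 2.9 + 1.7 = 8.6 kcal/mol.
CH3 at 180° (staggered): CH2Cl–iPr gauche, I–CH3 gauche, I–iPr gauche, SH–CH3 gauche; 1.4 + 1.1 + 1.0 + 1.0 = 4.5 kcal/mol.
CH3 at 240° (eclipsed): CH2Cl–H eclipsed, I–iPr eclipsed, SH–CH3 eclipsed; 1.5 + 3.4 + 3.2 = 8.1 kcal/mol.
CH3 at 300° (staggered): CH2Cl–CH3 gauche, I–iPr gauche, SH–CH3 gauche, SH–iPr gauche; 1.1 + 1.0 + 1.0 + 1.0 = 4.1 kcal/mol.
Max at 120° (8.6 kcal/mol), min at 300° (4.1 kcal/mol); barrier = 4.5 kcal/mol.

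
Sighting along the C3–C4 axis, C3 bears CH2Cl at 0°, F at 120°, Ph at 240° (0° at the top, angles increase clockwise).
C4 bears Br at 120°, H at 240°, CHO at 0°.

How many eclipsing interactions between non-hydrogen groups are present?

2

Non-H eclipsing pairs: CH2Cl(0°)/CHO(0°); F(120°)/Br(120°) — 2 interactions.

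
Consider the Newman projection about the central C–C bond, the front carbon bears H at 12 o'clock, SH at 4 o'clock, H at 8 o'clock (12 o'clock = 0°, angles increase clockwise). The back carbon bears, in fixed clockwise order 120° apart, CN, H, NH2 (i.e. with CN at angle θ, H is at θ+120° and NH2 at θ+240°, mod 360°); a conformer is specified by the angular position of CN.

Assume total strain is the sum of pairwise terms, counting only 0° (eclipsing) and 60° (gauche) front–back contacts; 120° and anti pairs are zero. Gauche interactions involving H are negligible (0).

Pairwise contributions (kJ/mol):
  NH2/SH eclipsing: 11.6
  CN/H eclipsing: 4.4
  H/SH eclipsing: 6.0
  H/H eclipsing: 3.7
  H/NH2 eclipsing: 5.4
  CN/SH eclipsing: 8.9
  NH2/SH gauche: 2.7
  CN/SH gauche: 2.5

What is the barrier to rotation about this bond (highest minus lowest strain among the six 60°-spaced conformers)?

17.2 kJ/mol

CN at 0° (eclipsed): H–CN eclipsed, SH–H eclipsed, H–NH2 eclipsed; 4.4 + 6.0 + 5.4 = 15.8 kJ/mol.
CN at 60° (staggered): SH–CN gauche; 2.5 = 2.5 kJ/mol.
CN at 120° (eclipsed): H–NH2 eclipsed, SH–CN eclipsed, H–H eclipsed; 5.4 + 8.9 + 3.7 = 18.0 kJ/mol.
CN at 180° (staggered): SH–CN gauche, SH–NH2 gauche; 2.5 + 2.7 = 5.2 kJ/mol.
CN at 240° (eclipsed): H–H eclipsed, SH–NH2 eclipsed, H–CN eclipsed; 3.7 + 11.6 + 4.4 = 19.7 kJ/mol.
CN at 300° (staggered): SH–NH2 gauche; 2.7 = 2.7 kJ/mol.
Max at 240° (19.7 kJ/mol), min at 60° (2.5 kJ/mol); barrier = 17.2 kJ/mol.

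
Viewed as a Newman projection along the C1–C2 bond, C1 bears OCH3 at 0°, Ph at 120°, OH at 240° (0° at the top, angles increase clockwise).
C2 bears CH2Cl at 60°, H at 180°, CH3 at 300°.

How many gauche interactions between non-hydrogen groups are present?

Non-H gauche pairs: OCH3(0°)/CH2Cl(60°); OCH3(0°)/CH3(300°); Ph(120°)/CH2Cl(60°); OH(240°)/CH3(300°) — 4 interactions.

4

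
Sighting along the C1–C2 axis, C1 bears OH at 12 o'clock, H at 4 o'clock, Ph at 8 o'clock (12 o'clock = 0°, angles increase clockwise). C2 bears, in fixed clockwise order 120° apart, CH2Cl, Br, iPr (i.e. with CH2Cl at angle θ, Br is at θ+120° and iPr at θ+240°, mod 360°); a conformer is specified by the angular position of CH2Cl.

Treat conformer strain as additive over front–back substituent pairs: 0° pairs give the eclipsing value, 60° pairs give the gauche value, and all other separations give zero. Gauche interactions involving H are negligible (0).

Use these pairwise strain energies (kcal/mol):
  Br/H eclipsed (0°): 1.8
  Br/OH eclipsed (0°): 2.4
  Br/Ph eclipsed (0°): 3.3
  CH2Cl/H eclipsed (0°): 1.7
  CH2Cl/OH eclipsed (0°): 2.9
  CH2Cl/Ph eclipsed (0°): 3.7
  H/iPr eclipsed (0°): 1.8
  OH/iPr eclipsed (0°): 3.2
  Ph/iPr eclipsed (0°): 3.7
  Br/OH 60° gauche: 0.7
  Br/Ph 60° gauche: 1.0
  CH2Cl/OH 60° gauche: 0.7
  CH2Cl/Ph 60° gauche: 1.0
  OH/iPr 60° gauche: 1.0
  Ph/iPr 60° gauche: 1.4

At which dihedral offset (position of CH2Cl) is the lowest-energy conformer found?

CH2Cl at 0° is eclipsed. OH at 0° is eclipsed with CH2Cl at 0° (2.9); H at 120° is eclipsed with Br at 120° (1.8); Ph at 240° is eclipsed with iPr at 240° (3.7). Total 8.4 kcal/mol.
CH2Cl at 60° is staggered. OH at 0° is gauche with CH2Cl at 60° (0.7); OH at 0° is gauche with iPr at 300° (1.0); Ph at 240° is gauche with Br at 180° (1.0); Ph at 240° is gauche with iPr at 300° (1.4). Total 4.1 kcal/mol.
CH2Cl at 120° is eclipsed. OH at 0° is eclipsed with iPr at 0° (3.2); H at 120° is eclipsed with CH2Cl at 120° (1.7); Ph at 240° is eclipsed with Br at 240° (3.3). Total 8.2 kcal/mol.
CH2Cl at 180° is staggered. OH at 0° is gauche with Br at 300° (0.7); OH at 0° is gauche with iPr at 60° (1.0); Ph at 240° is gauche with CH2Cl at 180° (1.0); Ph at 240° is gauche with Br at 300° (1.0). Total 3.7 kcal/mol.
CH2Cl at 240° is eclipsed. OH at 0° is eclipsed with Br at 0° (2.4); H at 120° is eclipsed with iPr at 120° (1.8); Ph at 240° is eclipsed with CH2Cl at 240° (3.7). Total 7.9 kcal/mol.
CH2Cl at 300° is staggered. OH at 0° is gauche with CH2Cl at 300° (0.7); OH at 0° is gauche with Br at 60° (0.7); Ph at 240° is gauche with CH2Cl at 300° (1.0); Ph at 240° is gauche with iPr at 180° (1.4). Total 3.8 kcal/mol.
The minimum (3.7 kcal/mol) occurs with CH2Cl at 180°.

180°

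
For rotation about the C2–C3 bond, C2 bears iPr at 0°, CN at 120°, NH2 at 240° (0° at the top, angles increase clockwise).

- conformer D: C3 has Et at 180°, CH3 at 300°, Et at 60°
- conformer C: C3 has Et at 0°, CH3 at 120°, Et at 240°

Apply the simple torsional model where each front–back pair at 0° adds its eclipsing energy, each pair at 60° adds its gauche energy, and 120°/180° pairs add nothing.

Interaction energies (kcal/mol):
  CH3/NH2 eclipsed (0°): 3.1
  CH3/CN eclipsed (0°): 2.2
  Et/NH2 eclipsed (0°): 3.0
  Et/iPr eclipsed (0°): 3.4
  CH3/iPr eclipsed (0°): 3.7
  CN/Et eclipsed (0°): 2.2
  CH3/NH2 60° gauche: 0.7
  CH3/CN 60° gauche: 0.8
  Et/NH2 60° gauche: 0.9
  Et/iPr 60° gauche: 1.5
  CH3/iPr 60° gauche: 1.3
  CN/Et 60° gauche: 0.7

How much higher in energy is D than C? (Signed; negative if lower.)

D is staggered. iPr at 0° is gauche with CH3 at 300° (1.3); iPr at 0° is gauche with Et at 60° (1.5); CN at 120° is gauche with Et at 180° (0.7); CN at 120° is gauche with Et at 60° (0.7); NH2 at 240° is gauche with Et at 180° (0.9); NH2 at 240° is gauche with CH3 at 300° (0.7). Total 5.8 kcal/mol.
C is eclipsed. iPr at 0° is eclipsed with Et at 0° (3.4); CN at 120° is eclipsed with CH3 at 120° (2.2); NH2 at 240° is eclipsed with Et at 240° (3.0). Total 8.6 kcal/mol.
E(D) − E(C) = 5.8 − 8.6 = -2.8 kcal/mol.

-2.8 kcal/mol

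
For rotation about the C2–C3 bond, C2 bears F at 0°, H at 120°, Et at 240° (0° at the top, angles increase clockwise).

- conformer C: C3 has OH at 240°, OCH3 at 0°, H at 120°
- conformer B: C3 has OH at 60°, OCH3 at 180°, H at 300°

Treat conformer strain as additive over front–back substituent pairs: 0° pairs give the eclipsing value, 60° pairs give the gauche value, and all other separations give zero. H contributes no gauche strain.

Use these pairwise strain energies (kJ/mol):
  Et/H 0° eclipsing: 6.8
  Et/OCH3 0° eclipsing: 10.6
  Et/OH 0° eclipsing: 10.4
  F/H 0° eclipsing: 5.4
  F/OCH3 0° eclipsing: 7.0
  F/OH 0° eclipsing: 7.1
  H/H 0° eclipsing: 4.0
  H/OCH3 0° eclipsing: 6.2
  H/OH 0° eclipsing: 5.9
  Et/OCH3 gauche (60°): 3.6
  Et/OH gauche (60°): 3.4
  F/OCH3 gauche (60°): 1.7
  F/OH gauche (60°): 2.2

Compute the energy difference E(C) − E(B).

+15.6 kJ/mol

C (eclipsed): F–OCH3 eclipsed, H–H eclipsed, Et–OH eclipsed; 7.0 + 4.0 + 10.4 = 21.4 kJ/mol.
B (staggered): F–OH gauche, Et–OCH3 gauche; 2.2 + 3.6 = 5.8 kJ/mol.
E(C) − E(B) = 21.4 − 5.8 = +15.6 kJ/mol.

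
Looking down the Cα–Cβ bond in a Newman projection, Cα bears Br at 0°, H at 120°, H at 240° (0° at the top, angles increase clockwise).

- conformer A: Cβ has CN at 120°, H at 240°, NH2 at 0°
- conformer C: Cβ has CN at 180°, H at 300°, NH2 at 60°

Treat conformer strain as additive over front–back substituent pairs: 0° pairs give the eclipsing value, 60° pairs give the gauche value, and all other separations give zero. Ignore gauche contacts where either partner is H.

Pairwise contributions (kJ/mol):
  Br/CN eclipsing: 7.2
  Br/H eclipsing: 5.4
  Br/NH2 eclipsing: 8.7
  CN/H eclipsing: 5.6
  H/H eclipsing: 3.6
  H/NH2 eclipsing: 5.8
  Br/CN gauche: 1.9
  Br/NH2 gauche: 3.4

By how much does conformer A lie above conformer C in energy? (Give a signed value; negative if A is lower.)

A is eclipsed. Br at 0° is eclipsed with NH2 at 0° (8.7); H at 120° is eclipsed with CN at 120° (5.6); H at 240° is eclipsed with H at 240° (3.6). Total 17.9 kJ/mol.
C is staggered. Br at 0° is gauche with NH2 at 60° (3.4). Total 3.4 kJ/mol.
E(A) − E(C) = 17.9 − 3.4 = +14.5 kJ/mol.

+14.5 kJ/mol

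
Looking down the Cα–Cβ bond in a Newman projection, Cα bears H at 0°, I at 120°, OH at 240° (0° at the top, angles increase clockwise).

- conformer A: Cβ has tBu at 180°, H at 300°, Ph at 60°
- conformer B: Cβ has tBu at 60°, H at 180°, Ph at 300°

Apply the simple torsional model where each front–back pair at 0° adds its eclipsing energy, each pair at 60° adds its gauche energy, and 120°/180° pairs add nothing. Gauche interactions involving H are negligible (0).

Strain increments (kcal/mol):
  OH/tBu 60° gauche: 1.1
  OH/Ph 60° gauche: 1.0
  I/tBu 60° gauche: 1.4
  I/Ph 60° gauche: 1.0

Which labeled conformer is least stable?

A is staggered. I at 120° is gauche with tBu at 180° (1.4); I at 120° is gauche with Ph at 60° (1.0); OH at 240° is gauche with tBu at 180° (1.1). Total 3.5 kcal/mol.
B is staggered. I at 120° is gauche with tBu at 60° (1.4); OH at 240° is gauche with Ph at 300° (1.0). Total 2.4 kcal/mol.
A has the highest total (3.5 kcal/mol).

A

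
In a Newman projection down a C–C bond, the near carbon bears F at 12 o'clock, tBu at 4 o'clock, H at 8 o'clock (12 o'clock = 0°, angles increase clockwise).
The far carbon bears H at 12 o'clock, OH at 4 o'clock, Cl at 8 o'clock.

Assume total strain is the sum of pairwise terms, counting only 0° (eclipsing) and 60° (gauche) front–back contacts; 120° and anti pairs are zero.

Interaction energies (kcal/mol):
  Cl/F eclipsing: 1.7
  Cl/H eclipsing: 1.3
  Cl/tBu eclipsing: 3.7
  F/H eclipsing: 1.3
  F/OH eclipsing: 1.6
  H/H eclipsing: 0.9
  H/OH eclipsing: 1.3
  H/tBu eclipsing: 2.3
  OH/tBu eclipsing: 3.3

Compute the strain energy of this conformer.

5.9 kcal/mol

This conformer (eclipsed): F(0°)/H(0°) eclipsed 1.3; tBu(120°)/OH(120°) eclipsed 3.3; H(240°)/Cl(240°) eclipsed 1.3 → 5.9 kcal/mol.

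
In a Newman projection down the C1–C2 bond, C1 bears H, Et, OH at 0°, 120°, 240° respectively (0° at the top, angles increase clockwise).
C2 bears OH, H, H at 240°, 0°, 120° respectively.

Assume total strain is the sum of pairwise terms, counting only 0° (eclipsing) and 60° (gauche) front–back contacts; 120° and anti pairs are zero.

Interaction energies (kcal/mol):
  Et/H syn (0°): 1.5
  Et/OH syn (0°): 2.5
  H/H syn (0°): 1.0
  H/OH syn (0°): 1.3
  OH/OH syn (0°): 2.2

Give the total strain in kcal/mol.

4.7 kcal/mol

This conformer is eclipsed. H at 0° is eclipsed with H at 0° (1.0); Et at 120° is eclipsed with H at 120° (1.5); OH at 240° is eclipsed with OH at 240° (2.2). Total 4.7 kcal/mol.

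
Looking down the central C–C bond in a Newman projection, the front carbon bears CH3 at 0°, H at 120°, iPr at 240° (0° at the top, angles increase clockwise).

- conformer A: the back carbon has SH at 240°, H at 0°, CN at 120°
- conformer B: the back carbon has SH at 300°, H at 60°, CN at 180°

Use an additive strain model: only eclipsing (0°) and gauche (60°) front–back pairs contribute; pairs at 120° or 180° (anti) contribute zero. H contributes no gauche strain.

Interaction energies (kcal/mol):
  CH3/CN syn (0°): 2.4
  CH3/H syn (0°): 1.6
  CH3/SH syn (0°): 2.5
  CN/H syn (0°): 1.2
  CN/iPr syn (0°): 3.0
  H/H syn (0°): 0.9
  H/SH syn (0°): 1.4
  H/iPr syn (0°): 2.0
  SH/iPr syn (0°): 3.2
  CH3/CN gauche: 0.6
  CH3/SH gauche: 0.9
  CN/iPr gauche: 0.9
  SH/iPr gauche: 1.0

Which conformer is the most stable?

B

A (eclipsed): CH3–H eclipsed, H–CN eclipsed, iPr–SH eclipsed; 1.6 + 1.2 + 3.2 = 6.0 kcal/mol.
B (staggered): CH3–SH gauche, iPr–SH gauche, iPr–CN gauche; 0.9 + 1.0 + 0.9 = 2.8 kcal/mol.
B has the lowest total (2.8 kcal/mol).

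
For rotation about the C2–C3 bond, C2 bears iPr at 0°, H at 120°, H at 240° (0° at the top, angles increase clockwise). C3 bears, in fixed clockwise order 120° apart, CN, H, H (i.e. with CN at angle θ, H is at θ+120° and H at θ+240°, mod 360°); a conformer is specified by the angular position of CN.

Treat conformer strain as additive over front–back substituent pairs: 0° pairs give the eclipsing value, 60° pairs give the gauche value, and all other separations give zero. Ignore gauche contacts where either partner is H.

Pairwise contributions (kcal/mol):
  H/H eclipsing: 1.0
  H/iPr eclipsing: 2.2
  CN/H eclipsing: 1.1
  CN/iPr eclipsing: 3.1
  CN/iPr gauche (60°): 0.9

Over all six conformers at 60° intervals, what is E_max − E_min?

CN at 0° (eclipsed): iPr(0°)/CN(0°) eclipsed 3.1; H(120°)/H(120°) eclipsed 1.0; H(240°)/H(240°) eclipsed 1.0 → 5.1 kcal/mol.
CN at 60° (staggered): iPr(0°)/CN(60°) gauche 0.9 → 0.9 kcal/mol.
CN at 120° (eclipsed): iPr(0°)/H(0°) eclipsed 2.2; H(120°)/CN(120°) eclipsed 1.1; H(240°)/H(240°) eclipsed 1.0 → 4.3 kcal/mol.
CN at 180° (staggered): no non-H gauche contacts → 0.0 kcal/mol.
CN at 240° (eclipsed): iPr(0°)/H(0°) eclipsed 2.2; H(120°)/H(120°) eclipsed 1.0; H(240°)/CN(240°) eclipsed 1.1 → 4.3 kcal/mol.
CN at 300° (staggered): iPr(0°)/CN(300°) gauche 0.9 → 0.9 kcal/mol.
Max at 0° (5.1 kcal/mol), min at 180° (0.0 kcal/mol); barrier = 5.1 kcal/mol.

5.1 kcal/mol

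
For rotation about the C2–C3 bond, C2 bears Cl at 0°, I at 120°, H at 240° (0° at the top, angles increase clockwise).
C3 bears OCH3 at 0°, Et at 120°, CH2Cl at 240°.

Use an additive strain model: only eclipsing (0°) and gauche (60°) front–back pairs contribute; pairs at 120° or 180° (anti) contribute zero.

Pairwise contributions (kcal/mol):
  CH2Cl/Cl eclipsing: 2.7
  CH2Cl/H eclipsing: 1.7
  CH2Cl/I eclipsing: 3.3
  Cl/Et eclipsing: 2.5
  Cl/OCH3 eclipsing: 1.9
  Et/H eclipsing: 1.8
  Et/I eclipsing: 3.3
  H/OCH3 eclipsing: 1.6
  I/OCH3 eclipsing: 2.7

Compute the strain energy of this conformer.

This conformer (eclipsed): Cl(0°)/OCH3(0°) eclipsed 1.9; I(120°)/Et(120°) eclipsed 3.3; H(240°)/CH2Cl(240°) eclipsed 1.7 → 6.9 kcal/mol.

6.9 kcal/mol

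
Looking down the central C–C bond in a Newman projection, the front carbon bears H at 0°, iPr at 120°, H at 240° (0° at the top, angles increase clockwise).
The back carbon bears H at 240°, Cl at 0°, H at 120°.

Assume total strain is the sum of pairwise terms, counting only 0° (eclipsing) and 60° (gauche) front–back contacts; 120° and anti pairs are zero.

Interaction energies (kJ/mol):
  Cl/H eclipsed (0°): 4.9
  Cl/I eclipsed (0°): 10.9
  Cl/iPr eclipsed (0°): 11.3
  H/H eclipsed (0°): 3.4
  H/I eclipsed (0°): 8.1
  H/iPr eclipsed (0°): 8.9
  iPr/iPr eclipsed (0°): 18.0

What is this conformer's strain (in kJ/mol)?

This conformer (eclipsed): H–Cl eclipsed, iPr–H eclipsed, H–H eclipsed; 4.9 + 8.9 + 3.4 = 17.2 kJ/mol.

17.2 kJ/mol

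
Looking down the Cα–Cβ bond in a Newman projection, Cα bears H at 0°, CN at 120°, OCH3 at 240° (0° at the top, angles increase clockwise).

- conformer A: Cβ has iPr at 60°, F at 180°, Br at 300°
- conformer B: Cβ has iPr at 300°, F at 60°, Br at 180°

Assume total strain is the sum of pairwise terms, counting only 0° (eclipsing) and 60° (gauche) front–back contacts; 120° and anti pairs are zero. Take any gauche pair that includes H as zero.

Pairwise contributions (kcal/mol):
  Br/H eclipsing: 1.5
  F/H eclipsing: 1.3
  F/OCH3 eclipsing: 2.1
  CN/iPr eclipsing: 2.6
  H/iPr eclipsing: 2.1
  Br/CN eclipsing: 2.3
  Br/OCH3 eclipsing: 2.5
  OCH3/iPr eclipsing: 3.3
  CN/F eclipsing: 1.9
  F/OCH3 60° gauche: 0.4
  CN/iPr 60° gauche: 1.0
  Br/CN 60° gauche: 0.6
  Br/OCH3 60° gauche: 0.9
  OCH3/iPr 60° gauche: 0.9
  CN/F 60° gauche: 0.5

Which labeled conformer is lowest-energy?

A

A (staggered): CN(120°)/iPr(60°) gauche 1.0; CN(120°)/F(180°) gauche 0.5; OCH3(240°)/F(180°) gauche 0.4; OCH3(240°)/Br(300°) gauche 0.9 → 2.8 kcal/mol.
B (staggered): CN(120°)/F(60°) gauche 0.5; CN(120°)/Br(180°) gauche 0.6; OCH3(240°)/iPr(300°) gauche 0.9; OCH3(240°)/Br(180°) gauche 0.9 → 2.9 kcal/mol.
A has the lowest total (2.8 kcal/mol).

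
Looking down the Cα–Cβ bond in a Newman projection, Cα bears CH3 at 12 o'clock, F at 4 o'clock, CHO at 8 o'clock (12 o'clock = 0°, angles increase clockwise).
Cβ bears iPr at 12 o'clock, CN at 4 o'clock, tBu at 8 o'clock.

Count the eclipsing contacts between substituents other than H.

3

Non-H eclipsing pairs: CH3(0°)/iPr(0°); F(120°)/CN(120°); CHO(240°)/tBu(240°) — 3 interactions.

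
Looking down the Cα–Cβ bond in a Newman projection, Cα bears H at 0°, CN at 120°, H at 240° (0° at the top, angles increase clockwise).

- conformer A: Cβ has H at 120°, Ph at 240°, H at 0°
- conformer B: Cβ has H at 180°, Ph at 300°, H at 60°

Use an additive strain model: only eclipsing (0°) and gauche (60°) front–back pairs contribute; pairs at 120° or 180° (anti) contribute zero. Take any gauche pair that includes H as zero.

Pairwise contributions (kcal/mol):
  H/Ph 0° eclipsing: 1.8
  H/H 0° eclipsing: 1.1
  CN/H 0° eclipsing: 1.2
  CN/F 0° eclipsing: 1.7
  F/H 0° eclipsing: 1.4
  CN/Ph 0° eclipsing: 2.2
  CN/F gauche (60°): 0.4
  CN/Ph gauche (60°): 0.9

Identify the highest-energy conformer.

A (eclipsed): H(0°)/H(0°) eclipsed 1.1; CN(120°)/H(120°) eclipsed 1.2; H(240°)/Ph(240°) eclipsed 1.8 → 4.1 kcal/mol.
B (staggered): no non-H gauche contacts → 0.0 kcal/mol.
A has the highest total (4.1 kcal/mol).

A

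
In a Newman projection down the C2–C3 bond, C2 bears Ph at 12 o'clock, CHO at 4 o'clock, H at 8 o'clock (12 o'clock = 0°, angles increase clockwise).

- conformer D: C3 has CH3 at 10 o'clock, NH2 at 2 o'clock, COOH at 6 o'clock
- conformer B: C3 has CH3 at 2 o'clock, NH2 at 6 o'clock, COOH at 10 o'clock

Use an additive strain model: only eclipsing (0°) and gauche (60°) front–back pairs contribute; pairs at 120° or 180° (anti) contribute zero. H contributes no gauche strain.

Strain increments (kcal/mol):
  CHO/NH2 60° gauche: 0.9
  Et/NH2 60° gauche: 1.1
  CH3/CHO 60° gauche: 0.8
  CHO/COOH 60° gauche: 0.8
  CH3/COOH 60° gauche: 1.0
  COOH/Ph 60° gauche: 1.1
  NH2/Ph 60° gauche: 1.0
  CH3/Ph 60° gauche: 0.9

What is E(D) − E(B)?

D (staggered): Ph(0°)/CH3(300°) gauche 0.9; Ph(0°)/NH2(60°) gauche 1.0; CHO(120°)/NH2(60°) gauche 0.9; CHO(120°)/COOH(180°) gauche 0.8 → 3.6 kcal/mol.
B (staggered): Ph(0°)/CH3(60°) gauche 0.9; Ph(0°)/COOH(300°) gauche 1.1; CHO(120°)/CH3(60°) gauche 0.8; CHO(120°)/NH2(180°) gauche 0.9 → 3.7 kcal/mol.
E(D) − E(B) = 3.6 − 3.7 = -0.1 kcal/mol.

-0.1 kcal/mol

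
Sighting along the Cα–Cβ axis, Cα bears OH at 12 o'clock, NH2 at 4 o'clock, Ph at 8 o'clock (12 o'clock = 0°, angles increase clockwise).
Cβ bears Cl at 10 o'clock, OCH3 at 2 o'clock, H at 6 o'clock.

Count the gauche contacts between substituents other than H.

Non-H gauche pairs: OH(0°)/Cl(300°); OH(0°)/OCH3(60°); NH2(120°)/OCH3(60°); Ph(240°)/Cl(300°) — 4 interactions.

4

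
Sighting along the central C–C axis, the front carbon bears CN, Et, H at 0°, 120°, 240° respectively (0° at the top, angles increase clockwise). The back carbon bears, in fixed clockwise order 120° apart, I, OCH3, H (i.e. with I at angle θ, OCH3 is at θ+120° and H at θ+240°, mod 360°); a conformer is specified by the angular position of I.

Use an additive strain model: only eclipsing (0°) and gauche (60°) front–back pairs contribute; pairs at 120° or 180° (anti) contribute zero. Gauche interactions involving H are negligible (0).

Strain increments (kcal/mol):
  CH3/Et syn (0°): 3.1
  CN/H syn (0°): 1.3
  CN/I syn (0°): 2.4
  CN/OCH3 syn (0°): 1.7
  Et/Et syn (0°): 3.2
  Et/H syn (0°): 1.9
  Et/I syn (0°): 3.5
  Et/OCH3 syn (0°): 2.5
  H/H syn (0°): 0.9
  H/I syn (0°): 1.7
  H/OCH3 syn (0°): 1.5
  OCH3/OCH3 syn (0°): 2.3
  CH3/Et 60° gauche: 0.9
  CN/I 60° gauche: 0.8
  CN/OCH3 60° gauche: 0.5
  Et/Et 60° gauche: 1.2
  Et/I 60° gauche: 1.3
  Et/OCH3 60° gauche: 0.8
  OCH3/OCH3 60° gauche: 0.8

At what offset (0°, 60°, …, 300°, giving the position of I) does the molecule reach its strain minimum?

180°

I at 0° (eclipsed): CN(0°)/I(0°) eclipsed 2.4; Et(120°)/OCH3(120°) eclipsed 2.5; H(240°)/H(240°) eclipsed 0.9 → 5.8 kcal/mol.
I at 60° (staggered): CN(0°)/I(60°) gauche 0.8; Et(120°)/I(60°) gauche 1.3; Et(120°)/OCH3(180°) gauche 0.8 → 2.9 kcal/mol.
I at 120° (eclipsed): CN(0°)/H(0°) eclipsed 1.3; Et(120°)/I(120°) eclipsed 3.5; H(240°)/OCH3(240°) eclipsed 1.5 → 6.3 kcal/mol.
I at 180° (staggered): CN(0°)/OCH3(300°) gauche 0.5; Et(120°)/I(180°) gauche 1.3 → 1.8 kcal/mol.
I at 240° (eclipsed): CN(0°)/OCH3(0°) eclipsed 1.7; Et(120°)/H(120°) eclipsed 1.9; H(240°)/I(240°) eclipsed 1.7 → 5.3 kcal/mol.
I at 300° (staggered): CN(0°)/I(300°) gauche 0.8; CN(0°)/OCH3(60°) gauche 0.5; Et(120°)/OCH3(60°) gauche 0.8 → 2.1 kcal/mol.
The minimum (1.8 kcal/mol) occurs with I at 180°.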